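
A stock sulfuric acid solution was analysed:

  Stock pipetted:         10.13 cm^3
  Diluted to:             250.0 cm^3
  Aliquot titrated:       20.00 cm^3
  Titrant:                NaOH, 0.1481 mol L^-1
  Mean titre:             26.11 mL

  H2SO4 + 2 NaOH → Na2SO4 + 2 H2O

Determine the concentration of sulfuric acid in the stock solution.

n(NaOH) = 0.02611 × 0.1481 = 3.867 × 10^-3 mol
From the 1:2 ratio, n(H2SO4) in the aliquot = 1/2 × 3.867 × 10^-3 = 1.933 × 10^-3 mol
[H2SO4]_dilute = 1.933 × 10^-3 / 0.02000 = 0.09667 mol/L
Dilution factor = 250.0 / 10.13 = 24.68
[H2SO4]_stock = 0.09667 × 24.68 = 2.386 mol/L

2.386 mol/L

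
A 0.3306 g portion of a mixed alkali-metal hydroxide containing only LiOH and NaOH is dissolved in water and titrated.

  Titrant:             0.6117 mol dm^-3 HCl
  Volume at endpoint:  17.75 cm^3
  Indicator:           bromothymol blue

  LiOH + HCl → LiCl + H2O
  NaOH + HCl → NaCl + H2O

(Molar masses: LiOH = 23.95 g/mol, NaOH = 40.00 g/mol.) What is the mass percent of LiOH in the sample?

n(HCl) = 0.01775 × 0.6117 = 0.01086 mol
Let x = n(LiOH), y = n(NaOH).
Titrant: 1x + 1y = 0.01086;  mass: 23.95x + 40.00y = 0.3306
Solving, x = 6.461 × 10^-3 mol, y = 4.396 × 10^-3 mol
mass of LiOH = 6.461 × 10^-3 × 23.95 = 0.1548 g
% LiOH = 0.1548 / 0.3306 × 100 = 46.81 %

46.81 %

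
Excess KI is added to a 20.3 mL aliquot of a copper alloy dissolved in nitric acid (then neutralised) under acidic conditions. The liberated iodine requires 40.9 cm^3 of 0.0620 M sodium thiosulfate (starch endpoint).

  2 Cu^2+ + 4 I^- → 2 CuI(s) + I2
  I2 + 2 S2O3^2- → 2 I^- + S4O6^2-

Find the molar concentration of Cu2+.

0.125 M

n(S2O3^2-) = 0.0409 × 0.0620 = 2.54 × 10^-3 mol
n(I2) = n(S2O3^2-)/2 = 1.27 × 10^-3 mol
From the 2:1 ratio, n(Cu2+) in the aliquot = 2/1 × 1.27 × 10^-3 = 2.54 × 10^-3 mol
[Cu2+] = 2.54 × 10^-3 / 0.0203 = 0.125 mol/L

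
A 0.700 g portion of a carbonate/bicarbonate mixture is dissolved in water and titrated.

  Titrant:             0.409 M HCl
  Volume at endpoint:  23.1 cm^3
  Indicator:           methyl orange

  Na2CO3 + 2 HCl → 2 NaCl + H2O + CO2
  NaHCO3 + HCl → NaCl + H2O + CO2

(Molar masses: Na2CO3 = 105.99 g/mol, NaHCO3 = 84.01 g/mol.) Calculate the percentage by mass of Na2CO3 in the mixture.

22.9 %

n(HCl) = 0.0231 × 0.409 = 9.45 × 10^-3 mol
Let x = n(Na2CO3), y = n(NaHCO3).
Titrant: 2x + 1y = 9.45 × 10^-3;  mass: 105.99x + 84.01y = 0.700
Solving, x = 1.51 × 10^-3 mol, y = 6.43 × 10^-3 mol
mass of Na2CO3 = 1.51 × 10^-3 × 105.99 = 0.160 g
% Na2CO3 = 0.160 / 0.700 × 100 = 22.9 %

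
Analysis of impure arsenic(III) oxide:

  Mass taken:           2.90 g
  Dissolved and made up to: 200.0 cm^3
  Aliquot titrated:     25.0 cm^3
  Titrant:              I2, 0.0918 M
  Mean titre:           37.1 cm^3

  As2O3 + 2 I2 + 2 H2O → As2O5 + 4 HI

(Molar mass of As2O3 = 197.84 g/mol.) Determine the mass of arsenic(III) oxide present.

2.70 g

n(I2) per titration = 0.0371 × 0.0918 = 3.41 × 10^-3 mol
From the 1:2 ratio, n(As2O3) in each aliquot = 1/2 × 3.41 × 10^-3 = 1.70 × 10^-3 mol
n(As2O3) in the whole flask = 1.70 × 10^-3 × 200.0/25.0 = 0.0136 mol
mass of As2O3 = 0.0136 × 197.84 = 2.70 g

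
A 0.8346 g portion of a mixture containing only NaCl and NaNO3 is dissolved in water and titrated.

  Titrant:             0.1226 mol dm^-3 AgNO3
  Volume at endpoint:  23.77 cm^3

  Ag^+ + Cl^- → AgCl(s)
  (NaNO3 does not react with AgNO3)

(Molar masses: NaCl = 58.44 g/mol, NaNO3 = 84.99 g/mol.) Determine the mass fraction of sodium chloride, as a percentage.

20.41 %

n(AgNO3) = 0.02377 × 0.1226 = 2.914 × 10^-3 mol
Let x = n(NaCl), y = n(NaNO3).
Titrant: 1x = 2.914 × 10^-3;  mass: 58.44x + 84.99y = 0.8346
Solving, x = 2.914 × 10^-3 mol, y = 7.816 × 10^-3 mol
mass of NaCl = 2.914 × 10^-3 × 58.44 = 0.1703 g
% NaCl = 0.1703 / 0.8346 × 100 = 20.41 %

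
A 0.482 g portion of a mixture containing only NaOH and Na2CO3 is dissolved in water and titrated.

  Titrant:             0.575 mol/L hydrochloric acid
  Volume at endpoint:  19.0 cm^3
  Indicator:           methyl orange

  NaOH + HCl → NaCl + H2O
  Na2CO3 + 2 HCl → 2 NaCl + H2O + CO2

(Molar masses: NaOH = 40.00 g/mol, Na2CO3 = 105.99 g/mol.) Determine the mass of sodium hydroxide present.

n(HCl) = 0.0190 × 0.575 = 0.0109 mol
Let x = n(NaOH), y = n(Na2CO3).
Titrant: 1x + 2y = 0.0109;  mass: 40.00x + 105.99y = 0.482
Solving, x = 7.46 × 10^-3 mol, y = 1.73 × 10^-3 mol
mass of NaOH = 7.46 × 10^-3 × 40.00 = 0.298 g

0.298 g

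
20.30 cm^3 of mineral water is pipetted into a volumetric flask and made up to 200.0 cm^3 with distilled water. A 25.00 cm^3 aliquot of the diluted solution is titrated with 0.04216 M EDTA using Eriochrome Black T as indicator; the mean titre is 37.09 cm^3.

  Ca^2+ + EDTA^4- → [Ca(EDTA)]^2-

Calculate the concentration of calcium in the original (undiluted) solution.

0.6162 M

n(EDTA) = 0.03709 × 0.04216 = 1.564 × 10^-3 mol
n(Ca2+) in the aliquot = 1.564 × 10^-3 mol (1:1 ratio)
[Ca2+]_dilute = 1.564 × 10^-3 / 0.02500 = 0.06255 mol/L
Dilution factor = 200.0 / 20.30 = 9.852
[Ca2+]_stock = 0.06255 × 9.852 = 0.6162 mol/L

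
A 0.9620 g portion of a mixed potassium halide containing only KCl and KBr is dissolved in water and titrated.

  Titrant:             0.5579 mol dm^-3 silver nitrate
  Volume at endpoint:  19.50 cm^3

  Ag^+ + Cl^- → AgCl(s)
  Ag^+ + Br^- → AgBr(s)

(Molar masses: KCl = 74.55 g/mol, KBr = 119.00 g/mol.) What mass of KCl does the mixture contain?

0.5578 g

n(AgNO3) = 0.01950 × 0.5579 = 0.01088 mol
Let x = n(KCl), y = n(KBr).
Titrant: 1x + 1y = 0.01088;  mass: 74.55x + 119.00y = 0.9620
Solving, x = 7.483 × 10^-3 mol, y = 3.396 × 10^-3 mol
mass of KCl = 7.483 × 10^-3 × 74.55 = 0.5578 g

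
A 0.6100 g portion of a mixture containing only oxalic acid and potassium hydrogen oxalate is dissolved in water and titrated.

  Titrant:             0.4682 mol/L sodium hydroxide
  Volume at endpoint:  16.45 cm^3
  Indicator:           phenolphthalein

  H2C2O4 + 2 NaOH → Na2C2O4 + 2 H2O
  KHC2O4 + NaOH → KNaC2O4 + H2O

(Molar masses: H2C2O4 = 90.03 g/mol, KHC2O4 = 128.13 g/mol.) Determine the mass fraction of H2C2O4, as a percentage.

n(NaOH) = 0.01645 × 0.4682 = 7.702 × 10^-3 mol
Let x = n(H2C2O4), y = n(KHC2O4).
Titrant: 2x + 1y = 7.702 × 10^-3;  mass: 90.03x + 128.13y = 0.6100
Solving, x = 2.267 × 10^-3 mol, y = 3.168 × 10^-3 mol
mass of H2C2O4 = 2.267 × 10^-3 × 90.03 = 0.2041 g
% H2C2O4 = 0.2041 / 0.6100 × 100 = 33.46 %

33.46 %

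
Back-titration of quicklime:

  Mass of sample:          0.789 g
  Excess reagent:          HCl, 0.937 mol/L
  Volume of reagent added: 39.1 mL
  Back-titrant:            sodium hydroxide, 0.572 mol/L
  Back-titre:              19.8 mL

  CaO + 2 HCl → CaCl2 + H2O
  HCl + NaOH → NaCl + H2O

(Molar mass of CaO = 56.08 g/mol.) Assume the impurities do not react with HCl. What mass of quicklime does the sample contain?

0.710 g

n(HCl) added = 0.0391 × 0.937 = 0.0366 mol
n(NaOH) used in back-titration = 0.0198 × 0.572 = 0.0113 mol
n(HCl) left over = 0.0113 mol (1:1 ratio)
n(HCl) consumed by analyte = 0.0366 − 0.0113 = 0.0253 mol
From the 1:2 ratio, n(CaO) = 1/2 × 0.0253 = 0.0127 mol
mass of CaO = 0.0127 × 56.08 = 0.710 g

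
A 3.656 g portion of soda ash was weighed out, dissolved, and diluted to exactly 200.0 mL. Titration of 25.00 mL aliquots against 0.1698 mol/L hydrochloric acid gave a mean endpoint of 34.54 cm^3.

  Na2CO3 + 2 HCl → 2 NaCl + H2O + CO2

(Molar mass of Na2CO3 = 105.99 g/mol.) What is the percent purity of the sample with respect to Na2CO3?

n(HCl) per titration = 0.03454 × 0.1698 = 5.865 × 10^-3 mol
From the 1:2 ratio, n(Na2CO3) in each aliquot = 1/2 × 5.865 × 10^-3 = 2.932 × 10^-3 mol
n(Na2CO3) in the whole flask = 2.932 × 10^-3 × 200.0/25.00 = 0.02346 mol
mass of Na2CO3 = 0.02346 × 105.99 = 2.486 g
% Na2CO3 = 2.486 / 3.656 × 100 = 68.01 %

68.01 %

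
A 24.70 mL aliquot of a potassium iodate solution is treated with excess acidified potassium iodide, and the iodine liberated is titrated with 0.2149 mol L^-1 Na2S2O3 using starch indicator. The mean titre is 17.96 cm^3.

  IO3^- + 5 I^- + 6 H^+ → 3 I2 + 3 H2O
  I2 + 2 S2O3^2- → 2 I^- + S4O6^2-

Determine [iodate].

0.02604 mol/L

n(S2O3^2-) = 0.01796 × 0.2149 = 3.860 × 10^-3 mol
n(I2) = n(S2O3^2-)/2 = 1.930 × 10^-3 mol
From the 1:3 ratio, n(IO3^-) in the aliquot = 1/3 × 1.930 × 10^-3 = 6.433 × 10^-4 mol
[IO3^-] = 6.433 × 10^-4 / 0.02470 = 0.02604 mol/L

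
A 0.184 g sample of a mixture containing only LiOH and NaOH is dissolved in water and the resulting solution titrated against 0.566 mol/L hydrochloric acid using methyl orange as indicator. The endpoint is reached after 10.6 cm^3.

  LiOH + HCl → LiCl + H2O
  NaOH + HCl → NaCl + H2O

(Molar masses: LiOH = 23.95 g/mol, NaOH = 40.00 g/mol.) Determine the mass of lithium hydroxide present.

n(HCl) = 0.0106 × 0.566 = 6.00 × 10^-3 mol
Let x = n(LiOH), y = n(NaOH).
Titrant: 1x + 1y = 6.00 × 10^-3;  mass: 23.95x + 40.00y = 0.184
Solving, x = 3.49 × 10^-3 mol, y = 2.51 × 10^-3 mol
mass of LiOH = 3.49 × 10^-3 × 23.95 = 0.0835 g

0.0835 g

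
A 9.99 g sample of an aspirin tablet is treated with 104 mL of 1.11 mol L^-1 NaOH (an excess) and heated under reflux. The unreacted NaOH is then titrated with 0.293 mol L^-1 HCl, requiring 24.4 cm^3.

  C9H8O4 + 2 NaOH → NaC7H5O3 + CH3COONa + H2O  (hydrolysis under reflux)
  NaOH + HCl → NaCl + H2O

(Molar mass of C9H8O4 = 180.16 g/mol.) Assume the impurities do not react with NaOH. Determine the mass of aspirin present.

9.75 g

n(NaOH) added = 0.104 × 1.11 = 0.115 mol
n(HCl) used in back-titration = 0.0244 × 0.293 = 7.15 × 10^-3 mol
n(NaOH) left over = 7.15 × 10^-3 mol (1:1 ratio)
n(NaOH) consumed by analyte = 0.115 − 7.15 × 10^-3 = 0.108 mol
From the 1:2 ratio, n(C9H8O4) = 1/2 × 0.108 = 0.0541 mol
mass of C9H8O4 = 0.0541 × 180.16 = 9.75 g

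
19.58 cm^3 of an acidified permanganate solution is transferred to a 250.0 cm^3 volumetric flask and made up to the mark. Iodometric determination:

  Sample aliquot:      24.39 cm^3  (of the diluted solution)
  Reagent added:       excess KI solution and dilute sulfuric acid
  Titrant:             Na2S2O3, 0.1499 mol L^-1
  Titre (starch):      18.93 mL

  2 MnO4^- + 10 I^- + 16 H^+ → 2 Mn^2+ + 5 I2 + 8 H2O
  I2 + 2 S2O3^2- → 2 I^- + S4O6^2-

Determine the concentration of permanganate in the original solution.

n(S2O3^2-) = 0.01893 × 0.1499 = 2.838 × 10^-3 mol
n(I2) = n(S2O3^2-)/2 = 1.419 × 10^-3 mol
From the 2:5 ratio, n(MnO4^-) in the aliquot = 2/5 × 1.419 × 10^-3 = 5.675 × 10^-4 mol
[MnO4^-]_dilute = 5.675 × 10^-4 / 0.02439 = 0.02327 mol/L
[MnO4^-]_original = 0.02327 × 250.0/19.58 = 0.2971 mol/L

0.2971 mol/L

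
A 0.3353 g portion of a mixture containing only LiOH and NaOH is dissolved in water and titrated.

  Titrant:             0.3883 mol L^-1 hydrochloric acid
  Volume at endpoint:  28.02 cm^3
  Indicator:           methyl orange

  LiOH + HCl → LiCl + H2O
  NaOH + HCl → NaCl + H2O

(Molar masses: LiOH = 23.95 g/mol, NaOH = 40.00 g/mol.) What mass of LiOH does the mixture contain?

n(HCl) = 0.02802 × 0.3883 = 0.01088 mol
Let x = n(LiOH), y = n(NaOH).
Titrant: 1x + 1y = 0.01088;  mass: 23.95x + 40.00y = 0.3353
Solving, x = 6.225 × 10^-3 mol, y = 4.655 × 10^-3 mol
mass of LiOH = 6.225 × 10^-3 × 23.95 = 0.1491 g

0.1491 g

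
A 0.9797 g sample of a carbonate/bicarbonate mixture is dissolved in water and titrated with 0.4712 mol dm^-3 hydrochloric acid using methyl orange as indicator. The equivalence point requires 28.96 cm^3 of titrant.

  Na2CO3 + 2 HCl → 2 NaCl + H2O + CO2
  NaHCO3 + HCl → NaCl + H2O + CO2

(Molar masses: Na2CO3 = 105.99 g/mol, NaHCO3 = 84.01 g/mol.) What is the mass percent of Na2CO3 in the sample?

n(HCl) = 0.02896 × 0.4712 = 0.01365 mol
Let x = n(Na2CO3), y = n(NaHCO3).
Titrant: 2x + 1y = 0.01365;  mass: 105.99x + 84.01y = 0.9797
Solving, x = 2.687 × 10^-3 mol, y = 8.271 × 10^-3 mol
mass of Na2CO3 = 2.687 × 10^-3 × 105.99 = 0.2848 g
% Na2CO3 = 0.2848 / 0.9797 × 100 = 29.07 %

29.07 %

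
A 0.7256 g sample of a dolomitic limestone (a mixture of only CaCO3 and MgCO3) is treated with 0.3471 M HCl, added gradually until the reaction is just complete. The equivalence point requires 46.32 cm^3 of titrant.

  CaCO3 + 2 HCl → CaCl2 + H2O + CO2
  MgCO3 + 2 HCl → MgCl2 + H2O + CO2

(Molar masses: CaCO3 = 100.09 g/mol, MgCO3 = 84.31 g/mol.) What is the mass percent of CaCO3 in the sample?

n(HCl) = 0.04632 × 0.3471 = 0.01608 mol
Let x = n(CaCO3), y = n(MgCO3).
Titrant: 2x + 2y = 0.01608;  mass: 100.09x + 84.31y = 0.7256
Solving, x = 3.032 × 10^-3 mol, y = 5.007 × 10^-3 mol
mass of CaCO3 = 3.032 × 10^-3 × 100.09 = 0.3035 g
% CaCO3 = 0.3035 / 0.7256 × 100 = 41.82 %

41.82 %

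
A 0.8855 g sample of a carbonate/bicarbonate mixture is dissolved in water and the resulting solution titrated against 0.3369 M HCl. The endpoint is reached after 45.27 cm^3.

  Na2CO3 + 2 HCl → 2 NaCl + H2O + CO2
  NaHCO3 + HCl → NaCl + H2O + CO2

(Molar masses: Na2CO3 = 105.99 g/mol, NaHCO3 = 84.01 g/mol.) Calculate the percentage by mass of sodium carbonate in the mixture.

76.37 %

n(HCl) = 0.04527 × 0.3369 = 0.01525 mol
Let x = n(Na2CO3), y = n(NaHCO3).
Titrant: 2x + 1y = 0.01525;  mass: 105.99x + 84.01y = 0.8855
Solving, x = 6.380 × 10^-3 mol, y = 2.491 × 10^-3 mol
mass of Na2CO3 = 6.380 × 10^-3 × 105.99 = 0.6763 g
% Na2CO3 = 0.6763 / 0.8855 × 100 = 76.37 %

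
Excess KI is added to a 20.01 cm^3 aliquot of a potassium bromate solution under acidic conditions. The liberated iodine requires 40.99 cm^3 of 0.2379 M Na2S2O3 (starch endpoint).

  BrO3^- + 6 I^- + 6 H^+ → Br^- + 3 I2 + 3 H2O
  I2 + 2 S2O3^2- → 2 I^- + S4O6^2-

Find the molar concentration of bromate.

n(S2O3^2-) = 0.04099 × 0.2379 = 9.752 × 10^-3 mol
n(I2) = n(S2O3^2-)/2 = 4.876 × 10^-3 mol
From the 1:3 ratio, n(BrO3^-) in the aliquot = 1/3 × 4.876 × 10^-3 = 1.625 × 10^-3 mol
[BrO3^-] = 1.625 × 10^-3 / 0.02001 = 0.08122 mol/L

0.08122 M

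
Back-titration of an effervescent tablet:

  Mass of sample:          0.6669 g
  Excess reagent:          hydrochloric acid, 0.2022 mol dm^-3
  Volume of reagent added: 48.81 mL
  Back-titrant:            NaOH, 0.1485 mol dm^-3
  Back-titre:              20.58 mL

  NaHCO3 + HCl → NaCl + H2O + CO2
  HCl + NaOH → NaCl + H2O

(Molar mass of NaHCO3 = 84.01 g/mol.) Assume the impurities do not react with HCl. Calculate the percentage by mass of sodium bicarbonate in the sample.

n(HCl) added = 0.04881 × 0.2022 = 9.869 × 10^-3 mol
n(NaOH) used in back-titration = 0.02058 × 0.1485 = 3.056 × 10^-3 mol
n(HCl) left over = 3.056 × 10^-3 mol (1:1 ratio)
n(HCl) consumed by analyte = 9.869 × 10^-3 − 3.056 × 10^-3 = 6.813 × 10^-3 mol
n(NaHCO3) = 6.813 × 10^-3 mol (1:1 ratio)
mass of NaHCO3 = 6.813 × 10^-3 × 84.01 = 0.5724 g
% NaHCO3 = 0.5724 / 0.6669 × 100 = 85.83 %

85.83 %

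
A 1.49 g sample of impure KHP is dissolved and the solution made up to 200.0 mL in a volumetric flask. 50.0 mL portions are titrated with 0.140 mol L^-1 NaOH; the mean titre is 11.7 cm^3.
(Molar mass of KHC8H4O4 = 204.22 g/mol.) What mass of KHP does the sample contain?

1.34 g

KHC8H4O4 + NaOH → KNaC8H4O4 + H2O
n(NaOH) per titration = 0.0117 × 0.140 = 1.64 × 10^-3 mol
n(KHC8H4O4) in each aliquot = 1.64 × 10^-3 mol (1:1 ratio)
n(KHC8H4O4) in the whole flask = 1.64 × 10^-3 × 200.0/50.0 = 6.55 × 10^-3 mol
mass of KHC8H4O4 = 6.55 × 10^-3 × 204.22 = 1.34 g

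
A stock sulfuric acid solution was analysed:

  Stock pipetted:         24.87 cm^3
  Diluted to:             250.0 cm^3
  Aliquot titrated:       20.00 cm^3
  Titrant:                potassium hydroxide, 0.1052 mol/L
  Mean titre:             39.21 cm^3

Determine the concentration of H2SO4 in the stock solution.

1.037 mol/L

H2SO4 + 2 KOH → K2SO4 + 2 H2O
n(KOH) = 0.03921 × 0.1052 = 4.125 × 10^-3 mol
From the 1:2 ratio, n(H2SO4) in the aliquot = 1/2 × 4.125 × 10^-3 = 2.062 × 10^-3 mol
[H2SO4]_dilute = 2.062 × 10^-3 / 0.02000 = 0.1031 mol/L
Dilution factor = 250.0 / 24.87 = 10.05
[H2SO4]_stock = 0.1031 × 10.05 = 1.037 mol/L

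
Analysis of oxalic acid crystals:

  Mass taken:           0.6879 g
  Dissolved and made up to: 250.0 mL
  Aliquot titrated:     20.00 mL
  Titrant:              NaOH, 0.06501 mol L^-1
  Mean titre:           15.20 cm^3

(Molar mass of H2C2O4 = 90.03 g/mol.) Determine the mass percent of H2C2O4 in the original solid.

H2C2O4 + 2 NaOH → Na2C2O4 + 2 H2O
n(NaOH) per titration = 0.01520 × 0.06501 = 9.882 × 10^-4 mol
From the 1:2 ratio, n(H2C2O4) in each aliquot = 1/2 × 9.882 × 10^-4 = 4.941 × 10^-4 mol
n(H2C2O4) in the whole flask = 4.941 × 10^-4 × 250.0/20.00 = 6.176 × 10^-3 mol
mass of H2C2O4 = 6.176 × 10^-3 × 90.03 = 0.5560 g
% H2C2O4 = 0.5560 / 0.6879 × 100 = 80.83 %

80.83 %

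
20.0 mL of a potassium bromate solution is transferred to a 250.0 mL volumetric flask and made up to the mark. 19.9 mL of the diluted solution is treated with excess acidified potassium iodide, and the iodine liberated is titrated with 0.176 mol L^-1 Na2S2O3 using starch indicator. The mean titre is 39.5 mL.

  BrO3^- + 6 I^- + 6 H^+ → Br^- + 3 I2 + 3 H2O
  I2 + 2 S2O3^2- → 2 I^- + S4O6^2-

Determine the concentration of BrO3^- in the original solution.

n(S2O3^2-) = 0.0395 × 0.176 = 6.95 × 10^-3 mol
n(I2) = n(S2O3^2-)/2 = 3.48 × 10^-3 mol
From the 1:3 ratio, n(BrO3^-) in the aliquot = 1/3 × 3.48 × 10^-3 = 1.16 × 10^-3 mol
[BrO3^-]_dilute = 1.16 × 10^-3 / 0.0199 = 0.0582 mol/L
[BrO3^-]_original = 0.0582 × 250.0/20.0 = 0.728 mol/L

0.728 mol/L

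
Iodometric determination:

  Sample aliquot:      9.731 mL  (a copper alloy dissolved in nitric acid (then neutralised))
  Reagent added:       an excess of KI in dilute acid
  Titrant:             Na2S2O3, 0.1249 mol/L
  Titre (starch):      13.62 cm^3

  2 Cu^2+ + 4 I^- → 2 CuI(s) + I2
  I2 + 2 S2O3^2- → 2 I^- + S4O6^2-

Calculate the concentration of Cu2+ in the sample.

n(S2O3^2-) = 0.01362 × 0.1249 = 1.701 × 10^-3 mol
n(I2) = n(S2O3^2-)/2 = 8.506 × 10^-4 mol
From the 2:1 ratio, n(Cu2+) in the aliquot = 2/1 × 8.506 × 10^-4 = 1.701 × 10^-3 mol
[Cu2+] = 1.701 × 10^-3 / 0.009731 = 0.1748 mol/L

0.1748 mol/L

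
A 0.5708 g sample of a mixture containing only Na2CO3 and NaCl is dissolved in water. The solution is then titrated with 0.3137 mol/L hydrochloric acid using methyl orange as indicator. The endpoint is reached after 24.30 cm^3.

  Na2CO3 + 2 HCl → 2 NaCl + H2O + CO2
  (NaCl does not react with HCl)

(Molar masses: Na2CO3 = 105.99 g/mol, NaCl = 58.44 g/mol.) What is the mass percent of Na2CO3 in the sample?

n(HCl) = 0.02430 × 0.3137 = 7.623 × 10^-3 mol
Let x = n(Na2CO3), y = n(NaCl).
Titrant: 2x = 7.623 × 10^-3;  mass: 105.99x + 58.44y = 0.5708
Solving, x = 3.811 × 10^-3 mol, y = 2.855 × 10^-3 mol
mass of Na2CO3 = 3.811 × 10^-3 × 105.99 = 0.4040 g
% Na2CO3 = 0.4040 / 0.5708 × 100 = 70.77 %

70.77 %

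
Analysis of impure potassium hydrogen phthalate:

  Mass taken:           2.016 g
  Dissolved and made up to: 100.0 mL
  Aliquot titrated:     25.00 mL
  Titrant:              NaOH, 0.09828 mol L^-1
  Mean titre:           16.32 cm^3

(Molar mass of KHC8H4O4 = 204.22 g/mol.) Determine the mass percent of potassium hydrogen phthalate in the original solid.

KHC8H4O4 + NaOH → KNaC8H4O4 + H2O
n(NaOH) per titration = 0.01632 × 0.09828 = 1.604 × 10^-3 mol
n(KHC8H4O4) in each aliquot = 1.604 × 10^-3 mol (1:1 ratio)
n(KHC8H4O4) in the whole flask = 1.604 × 10^-3 × 100.0/25.00 = 6.416 × 10^-3 mol
mass of KHC8H4O4 = 6.416 × 10^-3 × 204.22 = 1.310 g
% KHC8H4O4 = 1.310 / 2.016 × 100 = 64.99 %

64.99 %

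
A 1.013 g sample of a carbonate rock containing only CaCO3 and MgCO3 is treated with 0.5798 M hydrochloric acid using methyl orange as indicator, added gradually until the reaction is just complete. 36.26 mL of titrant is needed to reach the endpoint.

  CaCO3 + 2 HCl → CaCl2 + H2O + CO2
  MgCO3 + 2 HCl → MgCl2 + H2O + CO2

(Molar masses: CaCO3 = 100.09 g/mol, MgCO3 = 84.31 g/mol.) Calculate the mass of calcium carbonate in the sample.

n(HCl) = 0.03626 × 0.5798 = 0.02102 mol
Let x = n(CaCO3), y = n(MgCO3).
Titrant: 2x + 2y = 0.02102;  mass: 100.09x + 84.31y = 1.013
Solving, x = 8.032 × 10^-3 mol, y = 2.479 × 10^-3 mol
mass of CaCO3 = 8.032 × 10^-3 × 100.09 = 0.8040 g

0.8040 g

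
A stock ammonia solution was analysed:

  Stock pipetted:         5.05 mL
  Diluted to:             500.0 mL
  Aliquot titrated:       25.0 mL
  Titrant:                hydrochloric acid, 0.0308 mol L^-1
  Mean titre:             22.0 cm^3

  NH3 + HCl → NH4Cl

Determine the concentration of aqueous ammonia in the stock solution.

2.68 mol/L

n(HCl) = 0.0220 × 0.0308 = 6.78 × 10^-4 mol
n(NH3) in the aliquot = 6.78 × 10^-4 mol (1:1 ratio)
[NH3]_dilute = 6.78 × 10^-4 / 0.0250 = 0.0271 mol/L
Dilution factor = 500.0 / 5.05 = 99.01
[NH3]_stock = 0.0271 × 99.01 = 2.68 mol/L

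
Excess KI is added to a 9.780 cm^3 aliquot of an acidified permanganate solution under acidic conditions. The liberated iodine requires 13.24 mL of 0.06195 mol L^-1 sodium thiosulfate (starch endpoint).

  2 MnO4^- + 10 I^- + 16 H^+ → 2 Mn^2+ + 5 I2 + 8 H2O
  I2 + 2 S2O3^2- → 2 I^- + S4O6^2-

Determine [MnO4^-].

0.01677 mol/L

n(S2O3^2-) = 0.01324 × 0.06195 = 8.202 × 10^-4 mol
n(I2) = n(S2O3^2-)/2 = 4.101 × 10^-4 mol
From the 2:5 ratio, n(MnO4^-) in the aliquot = 2/5 × 4.101 × 10^-4 = 1.640 × 10^-4 mol
[MnO4^-] = 1.640 × 10^-4 / 0.009780 = 0.01677 mol/L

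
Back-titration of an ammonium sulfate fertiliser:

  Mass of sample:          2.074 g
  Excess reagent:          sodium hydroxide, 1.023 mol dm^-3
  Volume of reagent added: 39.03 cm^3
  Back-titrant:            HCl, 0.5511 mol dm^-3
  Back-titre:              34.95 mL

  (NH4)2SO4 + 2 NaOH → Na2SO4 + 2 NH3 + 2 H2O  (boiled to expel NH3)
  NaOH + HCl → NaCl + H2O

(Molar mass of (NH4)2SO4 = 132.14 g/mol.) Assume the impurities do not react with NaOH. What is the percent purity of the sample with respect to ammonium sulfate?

65.84 %

n(NaOH) added = 0.03903 × 1.023 = 0.03993 mol
n(HCl) used in back-titration = 0.03495 × 0.5511 = 0.01926 mol
n(NaOH) left over = 0.01926 mol (1:1 ratio)
n(NaOH) consumed by analyte = 0.03993 − 0.01926 = 0.02067 mol
From the 1:2 ratio, n((NH4)2SO4) = 1/2 × 0.02067 = 0.01033 mol
mass of (NH4)2SO4 = 0.01033 × 132.14 = 1.365 g
% (NH4)2SO4 = 1.365 / 2.074 × 100 = 65.84 %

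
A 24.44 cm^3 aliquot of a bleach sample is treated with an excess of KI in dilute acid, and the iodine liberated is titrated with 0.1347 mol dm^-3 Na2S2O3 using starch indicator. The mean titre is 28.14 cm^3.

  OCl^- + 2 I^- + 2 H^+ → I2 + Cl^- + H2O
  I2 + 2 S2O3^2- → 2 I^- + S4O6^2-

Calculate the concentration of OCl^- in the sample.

n(S2O3^2-) = 0.02814 × 0.1347 = 3.790 × 10^-3 mol
n(I2) = n(S2O3^2-)/2 = 1.895 × 10^-3 mol
n(OCl^-) in the aliquot = 1.895 × 10^-3 mol (1:1 ratio)
[OCl^-] = 1.895 × 10^-3 / 0.02444 = 0.07755 mol/L

0.07755 mol/L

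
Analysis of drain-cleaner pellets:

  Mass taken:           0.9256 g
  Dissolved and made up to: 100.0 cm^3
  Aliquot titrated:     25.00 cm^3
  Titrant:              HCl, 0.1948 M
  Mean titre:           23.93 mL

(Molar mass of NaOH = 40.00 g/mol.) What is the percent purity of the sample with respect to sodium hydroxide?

80.58 %

NaOH + HCl → NaCl + H2O
n(HCl) per titration = 0.02393 × 0.1948 = 4.662 × 10^-3 mol
n(NaOH) in each aliquot = 4.662 × 10^-3 mol (1:1 ratio)
n(NaOH) in the whole flask = 4.662 × 10^-3 × 100.0/25.00 = 0.01865 mol
mass of NaOH = 0.01865 × 40.00 = 0.7459 g
% NaOH = 0.7459 / 0.9256 × 100 = 80.58 %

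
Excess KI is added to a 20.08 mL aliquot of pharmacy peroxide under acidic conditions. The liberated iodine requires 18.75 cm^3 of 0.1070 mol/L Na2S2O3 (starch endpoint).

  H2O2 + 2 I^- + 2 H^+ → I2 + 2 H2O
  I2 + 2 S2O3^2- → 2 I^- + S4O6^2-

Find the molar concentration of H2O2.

0.04996 mol/L

n(S2O3^2-) = 0.01875 × 0.1070 = 2.006 × 10^-3 mol
n(I2) = n(S2O3^2-)/2 = 1.003 × 10^-3 mol
n(H2O2) in the aliquot = 1.003 × 10^-3 mol (1:1 ratio)
[H2O2] = 1.003 × 10^-3 / 0.02008 = 0.04996 mol/L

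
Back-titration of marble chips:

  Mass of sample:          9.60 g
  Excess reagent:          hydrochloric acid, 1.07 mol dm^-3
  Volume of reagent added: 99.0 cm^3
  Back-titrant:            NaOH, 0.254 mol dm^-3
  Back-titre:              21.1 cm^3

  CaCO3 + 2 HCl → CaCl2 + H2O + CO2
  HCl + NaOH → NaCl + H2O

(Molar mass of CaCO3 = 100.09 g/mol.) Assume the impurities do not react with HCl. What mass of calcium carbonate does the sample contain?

5.03 g

n(HCl) added = 0.0990 × 1.07 = 0.106 mol
n(NaOH) used in back-titration = 0.0211 × 0.254 = 5.36 × 10^-3 mol
n(HCl) left over = 5.36 × 10^-3 mol (1:1 ratio)
n(HCl) consumed by analyte = 0.106 − 5.36 × 10^-3 = 0.101 mol
From the 1:2 ratio, n(CaCO3) = 1/2 × 0.101 = 0.0503 mol
mass of CaCO3 = 0.0503 × 100.09 = 5.03 g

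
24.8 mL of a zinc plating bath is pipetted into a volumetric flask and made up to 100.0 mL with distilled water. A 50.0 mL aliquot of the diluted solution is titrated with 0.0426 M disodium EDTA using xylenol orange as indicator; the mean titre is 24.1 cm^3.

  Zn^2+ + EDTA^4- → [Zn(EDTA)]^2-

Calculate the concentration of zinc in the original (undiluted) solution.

0.0828 M

n(EDTA) = 0.0241 × 0.0426 = 1.03 × 10^-3 mol
n(Zn2+) in the aliquot = 1.03 × 10^-3 mol (1:1 ratio)
[Zn2+]_dilute = 1.03 × 10^-3 / 0.0500 = 0.0205 mol/L
Dilution factor = 100.0 / 24.8 = 4.032
[Zn2+]_stock = 0.0205 × 4.032 = 0.0828 mol/L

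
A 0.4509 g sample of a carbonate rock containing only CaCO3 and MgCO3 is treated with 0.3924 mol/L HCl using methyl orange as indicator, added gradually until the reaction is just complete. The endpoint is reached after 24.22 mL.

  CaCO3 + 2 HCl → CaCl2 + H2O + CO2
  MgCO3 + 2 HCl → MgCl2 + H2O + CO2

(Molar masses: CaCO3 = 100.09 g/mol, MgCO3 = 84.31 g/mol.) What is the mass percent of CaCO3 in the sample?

70.70 %

n(HCl) = 0.02422 × 0.3924 = 9.504 × 10^-3 mol
Let x = n(CaCO3), y = n(MgCO3).
Titrant: 2x + 2y = 9.504 × 10^-3;  mass: 100.09x + 84.31y = 0.4509
Solving, x = 3.185 × 10^-3 mol, y = 1.567 × 10^-3 mol
mass of CaCO3 = 3.185 × 10^-3 × 100.09 = 0.3188 g
% CaCO3 = 0.3188 / 0.4509 × 100 = 70.70 %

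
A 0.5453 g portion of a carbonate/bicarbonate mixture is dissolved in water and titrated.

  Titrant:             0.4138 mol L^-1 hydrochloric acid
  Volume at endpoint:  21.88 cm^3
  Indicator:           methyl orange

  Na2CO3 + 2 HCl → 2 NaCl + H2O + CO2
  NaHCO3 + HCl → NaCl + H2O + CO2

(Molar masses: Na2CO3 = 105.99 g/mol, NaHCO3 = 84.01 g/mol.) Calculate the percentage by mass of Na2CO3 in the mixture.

n(HCl) = 0.02188 × 0.4138 = 9.054 × 10^-3 mol
Let x = n(Na2CO3), y = n(NaHCO3).
Titrant: 2x + 1y = 9.054 × 10^-3;  mass: 105.99x + 84.01y = 0.5453
Solving, x = 3.471 × 10^-3 mol, y = 2.111 × 10^-3 mol
mass of Na2CO3 = 3.471 × 10^-3 × 105.99 = 0.3679 g
% Na2CO3 = 0.3679 / 0.5453 × 100 = 67.47 %

67.47 %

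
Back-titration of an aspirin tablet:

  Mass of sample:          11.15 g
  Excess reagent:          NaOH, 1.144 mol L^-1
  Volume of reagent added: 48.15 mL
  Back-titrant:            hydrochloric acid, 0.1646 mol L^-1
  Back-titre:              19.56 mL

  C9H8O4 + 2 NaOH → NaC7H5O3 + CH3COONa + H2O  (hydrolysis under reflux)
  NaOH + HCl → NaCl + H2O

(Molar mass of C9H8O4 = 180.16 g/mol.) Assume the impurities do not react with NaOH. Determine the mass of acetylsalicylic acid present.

n(NaOH) added = 0.04815 × 1.144 = 0.05508 mol
n(HCl) used in back-titration = 0.01956 × 0.1646 = 3.220 × 10^-3 mol
n(NaOH) left over = 3.220 × 10^-3 mol (1:1 ratio)
n(NaOH) consumed by analyte = 0.05508 − 3.220 × 10^-3 = 0.05186 mol
From the 1:2 ratio, n(C9H8O4) = 1/2 × 0.05186 = 0.02593 mol
mass of C9H8O4 = 0.02593 × 180.16 = 4.672 g

4.672 g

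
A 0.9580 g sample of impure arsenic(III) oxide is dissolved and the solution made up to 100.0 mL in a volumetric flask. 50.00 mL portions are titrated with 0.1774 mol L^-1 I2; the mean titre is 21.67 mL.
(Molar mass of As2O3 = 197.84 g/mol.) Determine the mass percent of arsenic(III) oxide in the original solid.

As2O3 + 2 I2 + 2 H2O → As2O5 + 4 HI
n(I2) per titration = 0.02167 × 0.1774 = 3.844 × 10^-3 mol
From the 1:2 ratio, n(As2O3) in each aliquot = 1/2 × 3.844 × 10^-3 = 1.922 × 10^-3 mol
n(As2O3) in the whole flask = 1.922 × 10^-3 × 100.0/50.00 = 3.844 × 10^-3 mol
mass of As2O3 = 3.844 × 10^-3 × 197.84 = 0.7605 g
% As2O3 = 0.7605 / 0.9580 × 100 = 79.39 %

79.39 %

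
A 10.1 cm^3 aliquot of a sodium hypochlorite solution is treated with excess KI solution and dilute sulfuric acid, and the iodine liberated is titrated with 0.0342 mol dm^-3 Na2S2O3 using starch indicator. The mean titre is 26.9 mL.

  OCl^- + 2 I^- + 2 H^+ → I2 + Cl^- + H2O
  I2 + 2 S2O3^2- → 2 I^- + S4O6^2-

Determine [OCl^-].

0.0455 mol/L

n(S2O3^2-) = 0.0269 × 0.0342 = 9.20 × 10^-4 mol
n(I2) = n(S2O3^2-)/2 = 4.60 × 10^-4 mol
n(OCl^-) in the aliquot = 4.60 × 10^-4 mol (1:1 ratio)
[OCl^-] = 4.60 × 10^-4 / 0.0101 = 0.0455 mol/L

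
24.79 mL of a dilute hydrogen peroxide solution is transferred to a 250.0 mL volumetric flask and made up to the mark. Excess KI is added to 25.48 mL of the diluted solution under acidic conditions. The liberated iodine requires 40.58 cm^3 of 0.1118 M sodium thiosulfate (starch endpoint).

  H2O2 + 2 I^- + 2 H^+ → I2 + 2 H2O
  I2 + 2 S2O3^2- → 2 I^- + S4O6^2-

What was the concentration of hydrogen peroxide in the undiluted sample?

n(S2O3^2-) = 0.04058 × 0.1118 = 4.537 × 10^-3 mol
n(I2) = n(S2O3^2-)/2 = 2.268 × 10^-3 mol
n(H2O2) in the aliquot = 2.268 × 10^-3 mol (1:1 ratio)
[H2O2]_dilute = 2.268 × 10^-3 / 0.02548 = 0.08903 mol/L
[H2O2]_original = 0.08903 × 250.0/24.79 = 0.8978 mol/L

0.8978 M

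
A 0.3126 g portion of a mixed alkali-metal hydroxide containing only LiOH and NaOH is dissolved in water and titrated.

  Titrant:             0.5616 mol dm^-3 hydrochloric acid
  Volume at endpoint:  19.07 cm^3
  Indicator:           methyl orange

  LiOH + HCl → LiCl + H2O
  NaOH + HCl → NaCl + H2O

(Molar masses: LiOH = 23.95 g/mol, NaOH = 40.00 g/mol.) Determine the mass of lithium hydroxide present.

0.1728 g

n(HCl) = 0.01907 × 0.5616 = 0.01071 mol
Let x = n(LiOH), y = n(NaOH).
Titrant: 1x + 1y = 0.01071;  mass: 23.95x + 40.00y = 0.3126
Solving, x = 7.214 × 10^-3 mol, y = 3.495 × 10^-3 mol
mass of LiOH = 7.214 × 10^-3 × 23.95 = 0.1728 g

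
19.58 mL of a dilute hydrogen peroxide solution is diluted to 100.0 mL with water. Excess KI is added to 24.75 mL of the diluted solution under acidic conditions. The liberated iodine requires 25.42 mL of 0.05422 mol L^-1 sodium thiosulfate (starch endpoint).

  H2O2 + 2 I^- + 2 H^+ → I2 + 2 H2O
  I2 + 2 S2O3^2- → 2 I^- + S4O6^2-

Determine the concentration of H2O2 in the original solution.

n(S2O3^2-) = 0.02542 × 0.05422 = 1.378 × 10^-3 mol
n(I2) = n(S2O3^2-)/2 = 6.891 × 10^-4 mol
n(H2O2) in the aliquot = 6.891 × 10^-4 mol (1:1 ratio)
[H2O2]_dilute = 6.891 × 10^-4 / 0.02475 = 0.02784 mol/L
[H2O2]_original = 0.02784 × 100.0/19.58 = 0.1422 mol/L

0.1422 mol/L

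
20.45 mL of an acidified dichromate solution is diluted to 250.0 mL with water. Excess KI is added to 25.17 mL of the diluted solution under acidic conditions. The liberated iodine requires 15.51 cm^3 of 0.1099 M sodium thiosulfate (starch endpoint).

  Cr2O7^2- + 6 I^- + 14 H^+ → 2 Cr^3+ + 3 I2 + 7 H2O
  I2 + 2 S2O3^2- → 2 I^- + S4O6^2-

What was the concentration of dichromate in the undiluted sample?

n(S2O3^2-) = 0.01551 × 0.1099 = 1.705 × 10^-3 mol
n(I2) = n(S2O3^2-)/2 = 8.523 × 10^-4 mol
From the 1:3 ratio, n(Cr2O7^2-) in the aliquot = 1/3 × 8.523 × 10^-4 = 2.841 × 10^-4 mol
[Cr2O7^2-]_dilute = 2.841 × 10^-4 / 0.02517 = 0.01129 mol/L
[Cr2O7^2-]_original = 0.01129 × 250.0/20.45 = 0.1380 mol/L

0.1380 M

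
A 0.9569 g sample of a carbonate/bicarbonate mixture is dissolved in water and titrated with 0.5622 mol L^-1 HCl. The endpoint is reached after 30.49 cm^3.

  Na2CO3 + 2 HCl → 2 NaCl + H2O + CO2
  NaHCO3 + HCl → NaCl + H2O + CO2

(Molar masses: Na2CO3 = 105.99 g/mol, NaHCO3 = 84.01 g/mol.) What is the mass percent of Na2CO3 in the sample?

86.27 %

n(HCl) = 0.03049 × 0.5622 = 0.01714 mol
Let x = n(Na2CO3), y = n(NaHCO3).
Titrant: 2x + 1y = 0.01714;  mass: 105.99x + 84.01y = 0.9569
Solving, x = 7.789 × 10^-3 mol, y = 1.563 × 10^-3 mol
mass of Na2CO3 = 7.789 × 10^-3 × 105.99 = 0.8256 g
% Na2CO3 = 0.8256 / 0.9569 × 100 = 86.27 %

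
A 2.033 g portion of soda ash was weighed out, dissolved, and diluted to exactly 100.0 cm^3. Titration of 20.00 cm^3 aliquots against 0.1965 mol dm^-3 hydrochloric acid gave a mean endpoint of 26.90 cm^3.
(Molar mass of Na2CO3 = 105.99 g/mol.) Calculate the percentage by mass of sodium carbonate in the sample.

Na2CO3 + 2 HCl → 2 NaCl + H2O + CO2
n(HCl) per titration = 0.02690 × 0.1965 = 5.286 × 10^-3 mol
From the 1:2 ratio, n(Na2CO3) in each aliquot = 1/2 × 5.286 × 10^-3 = 2.643 × 10^-3 mol
n(Na2CO3) in the whole flask = 2.643 × 10^-3 × 100.0/20.00 = 0.01321 mol
mass of Na2CO3 = 0.01321 × 105.99 = 1.401 g
% Na2CO3 = 1.401 / 2.033 × 100 = 68.89 %

68.89 %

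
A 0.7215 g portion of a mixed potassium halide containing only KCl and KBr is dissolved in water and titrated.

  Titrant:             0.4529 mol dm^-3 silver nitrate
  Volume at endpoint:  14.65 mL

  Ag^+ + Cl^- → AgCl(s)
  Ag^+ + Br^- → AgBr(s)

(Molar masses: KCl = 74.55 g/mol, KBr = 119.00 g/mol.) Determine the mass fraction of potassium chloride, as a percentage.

15.82 %

n(AgNO3) = 0.01465 × 0.4529 = 6.635 × 10^-3 mol
Let x = n(KCl), y = n(KBr).
Titrant: 1x + 1y = 6.635 × 10^-3;  mass: 74.55x + 119.00y = 0.7215
Solving, x = 1.531 × 10^-3 mol, y = 5.104 × 10^-3 mol
mass of KCl = 1.531 × 10^-3 × 74.55 = 0.1142 g
% KCl = 0.1142 / 0.7215 × 100 = 15.82 %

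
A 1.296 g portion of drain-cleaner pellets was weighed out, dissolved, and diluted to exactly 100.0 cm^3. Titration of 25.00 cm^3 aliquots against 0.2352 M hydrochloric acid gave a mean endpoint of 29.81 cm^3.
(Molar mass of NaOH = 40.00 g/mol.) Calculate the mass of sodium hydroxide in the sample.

NaOH + HCl → NaCl + H2O
n(HCl) per titration = 0.02981 × 0.2352 = 7.011 × 10^-3 mol
n(NaOH) in each aliquot = 7.011 × 10^-3 mol (1:1 ratio)
n(NaOH) in the whole flask = 7.011 × 10^-3 × 100.0/25.00 = 0.02805 mol
mass of NaOH = 0.02805 × 40.00 = 1.122 g

1.122 g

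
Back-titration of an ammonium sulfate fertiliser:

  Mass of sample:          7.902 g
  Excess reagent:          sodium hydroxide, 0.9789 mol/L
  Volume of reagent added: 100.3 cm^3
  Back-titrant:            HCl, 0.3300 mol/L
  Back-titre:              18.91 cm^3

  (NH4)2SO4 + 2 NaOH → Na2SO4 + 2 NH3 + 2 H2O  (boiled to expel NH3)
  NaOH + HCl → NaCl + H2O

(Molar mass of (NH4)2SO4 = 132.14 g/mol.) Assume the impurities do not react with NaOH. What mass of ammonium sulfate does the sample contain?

6.075 g

n(NaOH) added = 0.1003 × 0.9789 = 0.09818 mol
n(HCl) used in back-titration = 0.01891 × 0.3300 = 6.240 × 10^-3 mol
n(NaOH) left over = 6.240 × 10^-3 mol (1:1 ratio)
n(NaOH) consumed by analyte = 0.09818 − 6.240 × 10^-3 = 0.09194 mol
From the 1:2 ratio, n((NH4)2SO4) = 1/2 × 0.09194 = 0.04597 mol
mass of (NH4)2SO4 = 0.04597 × 132.14 = 6.075 g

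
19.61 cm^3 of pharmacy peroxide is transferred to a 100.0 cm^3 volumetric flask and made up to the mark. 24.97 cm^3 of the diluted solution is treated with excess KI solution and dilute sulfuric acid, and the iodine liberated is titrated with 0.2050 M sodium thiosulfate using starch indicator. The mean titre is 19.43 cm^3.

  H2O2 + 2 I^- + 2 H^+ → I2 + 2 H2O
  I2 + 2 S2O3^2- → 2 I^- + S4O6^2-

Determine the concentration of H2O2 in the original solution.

0.4067 M

n(S2O3^2-) = 0.01943 × 0.2050 = 3.983 × 10^-3 mol
n(I2) = n(S2O3^2-)/2 = 1.992 × 10^-3 mol
n(H2O2) in the aliquot = 1.992 × 10^-3 mol (1:1 ratio)
[H2O2]_dilute = 1.992 × 10^-3 / 0.02497 = 0.07976 mol/L
[H2O2]_original = 0.07976 × 100.0/19.61 = 0.4067 mol/L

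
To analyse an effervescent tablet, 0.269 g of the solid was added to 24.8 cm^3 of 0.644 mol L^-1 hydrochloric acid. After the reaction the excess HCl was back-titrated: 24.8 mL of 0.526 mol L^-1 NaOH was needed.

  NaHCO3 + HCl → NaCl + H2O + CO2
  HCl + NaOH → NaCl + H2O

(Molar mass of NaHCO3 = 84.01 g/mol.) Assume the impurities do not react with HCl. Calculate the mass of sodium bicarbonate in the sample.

0.246 g

n(HCl) added = 0.0248 × 0.644 = 0.0160 mol
n(NaOH) used in back-titration = 0.0248 × 0.526 = 0.0130 mol
n(HCl) left over = 0.0130 mol (1:1 ratio)
n(HCl) consumed by analyte = 0.0160 − 0.0130 = 2.93 × 10^-3 mol
n(NaHCO3) = 2.93 × 10^-3 mol (1:1 ratio)
mass of NaHCO3 = 2.93 × 10^-3 × 84.01 = 0.246 g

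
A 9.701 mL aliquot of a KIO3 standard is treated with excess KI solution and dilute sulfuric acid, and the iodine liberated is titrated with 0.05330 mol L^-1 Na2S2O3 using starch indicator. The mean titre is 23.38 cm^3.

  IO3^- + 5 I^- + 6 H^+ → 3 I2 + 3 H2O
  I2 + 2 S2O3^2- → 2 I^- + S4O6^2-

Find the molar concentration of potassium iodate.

0.02141 mol/L

n(S2O3^2-) = 0.02338 × 0.05330 = 1.246 × 10^-3 mol
n(I2) = n(S2O3^2-)/2 = 6.231 × 10^-4 mol
From the 1:3 ratio, n(IO3^-) in the aliquot = 1/3 × 6.231 × 10^-4 = 2.077 × 10^-4 mol
[IO3^-] = 2.077 × 10^-4 / 0.009701 = 0.02141 mol/L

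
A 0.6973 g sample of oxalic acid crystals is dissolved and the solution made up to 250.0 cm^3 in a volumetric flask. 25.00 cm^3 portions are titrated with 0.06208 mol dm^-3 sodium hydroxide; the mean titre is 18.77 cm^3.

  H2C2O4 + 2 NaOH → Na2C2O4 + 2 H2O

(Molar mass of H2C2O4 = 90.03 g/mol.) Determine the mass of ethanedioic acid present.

n(NaOH) per titration = 0.01877 × 0.06208 = 1.165 × 10^-3 mol
From the 1:2 ratio, n(H2C2O4) in each aliquot = 1/2 × 1.165 × 10^-3 = 5.826 × 10^-4 mol
n(H2C2O4) in the whole flask = 5.826 × 10^-4 × 250.0/25.00 = 5.826 × 10^-3 mol
mass of H2C2O4 = 5.826 × 10^-3 × 90.03 = 0.5245 g

0.5245 g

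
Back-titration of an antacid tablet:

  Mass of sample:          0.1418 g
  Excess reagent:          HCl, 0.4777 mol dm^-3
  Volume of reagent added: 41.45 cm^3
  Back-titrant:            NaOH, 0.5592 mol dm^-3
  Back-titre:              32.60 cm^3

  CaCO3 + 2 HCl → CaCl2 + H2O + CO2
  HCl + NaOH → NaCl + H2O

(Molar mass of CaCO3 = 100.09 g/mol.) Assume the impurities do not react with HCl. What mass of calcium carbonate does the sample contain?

0.07861 g

n(HCl) added = 0.04145 × 0.4777 = 0.01980 mol
n(NaOH) used in back-titration = 0.03260 × 0.5592 = 0.01823 mol
n(HCl) left over = 0.01823 mol (1:1 ratio)
n(HCl) consumed by analyte = 0.01980 − 0.01823 = 1.571 × 10^-3 mol
From the 1:2 ratio, n(CaCO3) = 1/2 × 1.571 × 10^-3 = 7.854 × 10^-4 mol
mass of CaCO3 = 7.854 × 10^-4 × 100.09 = 0.07861 g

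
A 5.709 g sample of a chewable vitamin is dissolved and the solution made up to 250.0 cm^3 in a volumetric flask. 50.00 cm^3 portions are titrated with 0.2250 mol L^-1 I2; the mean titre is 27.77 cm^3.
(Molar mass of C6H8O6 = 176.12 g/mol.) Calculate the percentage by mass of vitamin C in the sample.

C6H8O6 + I2 → C6H6O6 + 2 HI
n(I2) per titration = 0.02777 × 0.2250 = 6.248 × 10^-3 mol
n(C6H8O6) in each aliquot = 6.248 × 10^-3 mol (1:1 ratio)
n(C6H8O6) in the whole flask = 6.248 × 10^-3 × 250.0/50.00 = 0.03124 mol
mass of C6H8O6 = 0.03124 × 176.12 = 5.502 g
% C6H8O6 = 5.502 / 5.709 × 100 = 96.38 %

96.38 %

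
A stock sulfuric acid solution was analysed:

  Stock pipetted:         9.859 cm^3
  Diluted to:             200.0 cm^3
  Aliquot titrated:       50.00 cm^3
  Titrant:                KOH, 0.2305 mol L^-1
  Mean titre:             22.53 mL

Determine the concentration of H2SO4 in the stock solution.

H2SO4 + 2 KOH → K2SO4 + 2 H2O
n(KOH) = 0.02253 × 0.2305 = 5.193 × 10^-3 mol
From the 1:2 ratio, n(H2SO4) in the aliquot = 1/2 × 5.193 × 10^-3 = 2.597 × 10^-3 mol
[H2SO4]_dilute = 2.597 × 10^-3 / 0.05000 = 0.05193 mol/L
Dilution factor = 200.0 / 9.859 = 20.29
[H2SO4]_stock = 0.05193 × 20.29 = 1.053 mol/L

1.053 mol/L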